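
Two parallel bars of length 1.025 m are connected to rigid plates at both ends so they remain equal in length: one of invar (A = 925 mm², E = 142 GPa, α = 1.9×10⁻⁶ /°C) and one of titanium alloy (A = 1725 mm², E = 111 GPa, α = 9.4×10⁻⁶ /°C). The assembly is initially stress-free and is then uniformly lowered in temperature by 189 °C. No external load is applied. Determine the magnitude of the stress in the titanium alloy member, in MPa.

σ ≈ 64 MPa (tensile)

Equilibrium of a rigid end plate with no external load gives equal and opposite internal forces ±P in the two members. Since α_{titanium alloy} > α_{invar}, cooling drives the titanium alloy into tension and the invar into compression.
Equating the net (thermal + elastic) strains gives |α₁ − α₂|·ΔT = P·[1/(A₁E₁) + 1/(A₂E₂)].
|α₁ − α₂|·ΔT = 7.5×10⁻⁶ × 189 = 0.001417.
1/(A₁E₁) + 1/(A₂E₂) = 1/(925×142×10³) + 1/(1725×111×10³) = 1.284×10⁻⁸ N⁻¹.
So P = 0.001417 / 1.284×10⁻⁸ = 110.4 kN.
σ_{titanium alloy} = P/A₂ = 110400/1725 = 64.02 MPa, tensile.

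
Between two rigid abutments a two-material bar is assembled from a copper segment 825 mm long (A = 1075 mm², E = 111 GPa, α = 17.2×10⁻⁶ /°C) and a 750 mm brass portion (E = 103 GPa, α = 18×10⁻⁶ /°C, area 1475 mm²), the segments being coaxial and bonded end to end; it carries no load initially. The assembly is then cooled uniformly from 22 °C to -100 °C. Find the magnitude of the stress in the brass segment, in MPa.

σ ≈ 193 MPa (tensile)

With the walls removed the bar would change length by δ_free = Σ αᵢΔT Lᵢ = 17.2×10⁻⁶×122×825 + 18×10⁻⁶×122×750 = 3.378 mm.
The rigid supports impose zero overall length change; the single axial force P common to all segments must satisfy P Σ Lᵢ/(AᵢEᵢ) = δ_free.
Σ Lᵢ/(AᵢEᵢ) = 825/(1075×111×10³) + 750/(1475×103×10³) = 1.185×10⁻⁵ mm/N.
P = 3.378 / 1.185×10⁻⁵ = 285100 N = 285.1 kN, tensile.
σ_{brass} = P / A = 285100 / 1475 = 193.3 MPa.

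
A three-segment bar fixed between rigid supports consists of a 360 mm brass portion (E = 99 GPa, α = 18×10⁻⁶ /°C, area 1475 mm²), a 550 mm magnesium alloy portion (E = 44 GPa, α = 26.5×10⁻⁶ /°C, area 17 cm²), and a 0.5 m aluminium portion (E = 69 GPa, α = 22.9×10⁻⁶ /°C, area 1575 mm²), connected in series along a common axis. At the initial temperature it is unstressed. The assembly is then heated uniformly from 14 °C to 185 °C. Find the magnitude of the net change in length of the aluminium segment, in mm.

|ΔL| ≈ 0.184 mm

With the walls removed the bar would change length by δ_free = Σ αᵢΔT Lᵢ = 18×10⁻⁶×171×360 + 26.5×10⁻⁶×171×550 + 22.9×10⁻⁶×171×500 = 5.558 mm.
The walls prevent any net length change, so an axial force P (same in every segment) develops. Compatibility: P · Σ Lᵢ/(AᵢEᵢ) = δ_free.
Σ Lᵢ/(AᵢEᵢ) = 360/(1475×99×10³) + 550/(1700×44×10³) + 500/(1575×69×10³) = 1.442×10⁻⁵ mm/N.
Hence P = δ_free / Σ(L/AE) = 5.558/1.442×10⁻⁵ = 385.5 kN (compressive).
For the aluminium segment, free thermal change = 22.9×10⁻⁶×171×500 = 1.958 mm and elastic change from P = 385500×500/(1575×69×10³) = 1.774 mm; these oppose, so the net change is 0.184 mm (segment lengthens).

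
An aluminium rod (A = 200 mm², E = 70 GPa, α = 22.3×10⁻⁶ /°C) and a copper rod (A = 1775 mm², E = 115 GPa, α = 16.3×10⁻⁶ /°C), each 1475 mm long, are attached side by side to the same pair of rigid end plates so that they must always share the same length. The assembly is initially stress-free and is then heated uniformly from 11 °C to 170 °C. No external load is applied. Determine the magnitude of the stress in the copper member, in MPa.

The aluminium has the larger α, so on heating it would change length more than the copper if both were free. The rigid plates force a common final length, so the aluminium is put into compression and the copper into tension, with equal and opposite forces P (no external load).
Equating the net (thermal + elastic) strains gives |α₁ − α₂|·ΔT = P·[1/(A₁E₁) + 1/(A₂E₂)].
|α₁ − α₂|·ΔT = 6×10⁻⁶ × 159 = 0.000954.
1/(A₁E₁) + 1/(A₂E₂) = 1/(200×70×10³) + 1/(1775×115×10³) = 7.633×10⁻⁸ N⁻¹.
So P = 0.000954 / 7.633×10⁻⁸ = 12.5 kN.
σ_{copper} = P/A₂ = 12500/1775 = 7.042 MPa, tensile.

σ ≈ 7.04 MPa (tensile)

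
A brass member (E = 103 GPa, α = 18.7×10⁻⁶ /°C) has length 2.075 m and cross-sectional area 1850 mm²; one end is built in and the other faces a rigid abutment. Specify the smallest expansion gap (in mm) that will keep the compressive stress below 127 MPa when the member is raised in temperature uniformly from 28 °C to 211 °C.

g ≈ 4.54 mm

With no wall the member would lengthen by αΔT L = 18.7×10⁻⁶ × 183 × 2075 = 7.101 mm.
At the allowable stress the elastic shortening the wall may impose is σL/E = 127 × 2075 / (103×10³) = 2.558 mm.
So the gap has to take up the difference, g_min = δ_free − σL/E = 7.101 − 2.558 = 4.542 mm.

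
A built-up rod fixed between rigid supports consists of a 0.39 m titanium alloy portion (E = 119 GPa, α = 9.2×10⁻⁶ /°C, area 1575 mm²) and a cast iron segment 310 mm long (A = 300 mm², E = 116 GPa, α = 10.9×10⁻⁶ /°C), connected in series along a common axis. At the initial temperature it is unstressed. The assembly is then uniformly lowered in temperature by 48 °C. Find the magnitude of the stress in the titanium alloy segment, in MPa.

If the supports were absent, the total length change would be Σ αᵢΔT Lᵢ = 9.2×10⁻⁶×48×390 + 10.9×10⁻⁶×48×310 = 0.3344 mm.
The rigid supports impose zero overall length change; the single axial force P common to all segments must satisfy P Σ Lᵢ/(AᵢEᵢ) = δ_free.
The series flexibility is Σ Lᵢ/(AᵢEᵢ) = 390/(1575×119×10³) + 310/(300×116×10³) = 1.099×10⁻⁵ mm/N.
So P = 0.3344 / 1.099×10⁻⁵ = 30.43 kN, tensile.
σ_{titanium alloy} = P / A = 30430 / 1575 = 19.32 MPa.

σ ≈ 19.3 MPa (tensile)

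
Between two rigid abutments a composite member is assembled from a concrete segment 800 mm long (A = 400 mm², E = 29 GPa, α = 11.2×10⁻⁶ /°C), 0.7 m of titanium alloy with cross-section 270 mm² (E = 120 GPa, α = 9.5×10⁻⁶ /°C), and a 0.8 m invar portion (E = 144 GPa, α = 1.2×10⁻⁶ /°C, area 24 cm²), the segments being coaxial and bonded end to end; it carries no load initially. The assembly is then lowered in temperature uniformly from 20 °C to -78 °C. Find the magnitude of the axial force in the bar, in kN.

With the walls removed the bar would change length by δ_free = Σ αᵢΔT Lᵢ = 11.2×10⁻⁶×98×800 + 9.5×10⁻⁶×98×700 + 1.2×10⁻⁶×98×800 = 1.624 mm.
The walls prevent any net length change, so an axial force P (same in every segment) develops. Compatibility: P · Σ Lᵢ/(AᵢEᵢ) = δ_free.
The series flexibility is Σ Lᵢ/(AᵢEᵢ) = 800/(400×29×10³) + 700/(270×120×10³) + 800/(2400×144×10³) = 9.289×10⁻⁵ mm/N.
Hence P = δ_free / Σ(L/AE) = 1.624/9.289×10⁻⁵ = 17.48 kN (tensile).

P ≈ 17.5 kN (tensile)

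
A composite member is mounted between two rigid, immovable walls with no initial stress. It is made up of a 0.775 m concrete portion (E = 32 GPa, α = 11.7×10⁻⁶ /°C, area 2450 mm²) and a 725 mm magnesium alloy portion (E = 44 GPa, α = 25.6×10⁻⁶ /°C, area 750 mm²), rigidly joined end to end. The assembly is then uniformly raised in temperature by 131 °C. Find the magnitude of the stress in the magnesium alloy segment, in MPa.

If the supports were absent, the total length change would be Σ αᵢΔT Lᵢ = 11.7×10⁻⁶×131×775 + 25.6×10⁻⁶×131×725 = 3.619 mm.
The rigid supports impose zero overall length change; the single axial force P common to all segments must satisfy P Σ Lᵢ/(AᵢEᵢ) = δ_free.
The series flexibility is Σ Lᵢ/(AᵢEᵢ) = 775/(2450×32×10³) + 725/(750×44×10³) = 3.185×10⁻⁵ mm/N.
So P = 3.619 / 3.185×10⁻⁵ = 113.6 kN, compressive.
σ_{magnesium alloy} = P / A = 113600 / 750 = 151.5 MPa.

σ ≈ 151 MPa (compressive)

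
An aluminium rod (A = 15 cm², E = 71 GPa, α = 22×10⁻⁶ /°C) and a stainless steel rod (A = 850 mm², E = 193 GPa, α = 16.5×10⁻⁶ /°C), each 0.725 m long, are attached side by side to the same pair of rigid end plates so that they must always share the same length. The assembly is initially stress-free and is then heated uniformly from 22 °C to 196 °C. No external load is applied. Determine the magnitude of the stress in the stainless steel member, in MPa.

σ ≈ 72.7 MPa (tensile)

Both members must finish at the same length. With the larger α, the aluminium tends to over-expand; the plates restrain it, putting the aluminium in compression and the stainless steel in tension. With no external load the two internal forces are equal and opposite, magnitude P.
Compatibility of the two members (thermal + elastic change equal): (α₁ − α₂)ΔT = P·[1/(A₁E₁) + 1/(A₂E₂)].
|α₁ − α₂|·ΔT = 5.5×10⁻⁶ × 174 = 0.000957.
1/(A₁E₁) + 1/(A₂E₂) = 1/(1500×71×10³) + 1/(850×193×10³) = 1.549×10⁻⁸ N⁻¹.
P = 0.000957 / 1.549×10⁻⁸ = 61800 N = 61.8 kN.
σ_{stainless steel} = P/A₂ = 61800/850 = 72.71 MPa, tensile.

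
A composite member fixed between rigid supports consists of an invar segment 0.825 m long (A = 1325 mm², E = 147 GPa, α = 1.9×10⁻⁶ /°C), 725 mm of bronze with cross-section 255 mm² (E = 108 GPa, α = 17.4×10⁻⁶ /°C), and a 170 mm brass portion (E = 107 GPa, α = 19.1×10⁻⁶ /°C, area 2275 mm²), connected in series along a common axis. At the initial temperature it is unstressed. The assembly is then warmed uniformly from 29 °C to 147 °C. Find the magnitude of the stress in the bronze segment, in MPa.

σ ≈ 258 MPa (compressive)

With the walls removed the bar would change length by δ_free = Σ αᵢΔT Lᵢ = 1.9×10⁻⁶×118×825 + 17.4×10⁻⁶×118×725 + 19.1×10⁻⁶×118×170 = 2.057 mm.
Since the ends are fixed, an axial force P builds up, equal in every segment, with P · Σ Lᵢ/(AᵢEᵢ) = δ_free.
The series flexibility is Σ Lᵢ/(AᵢEᵢ) = 825/(1325×147×10³) + 725/(255×108×10³) + 170/(2275×107×10³) = 3.126×10⁻⁵ mm/N.
So P = 2.057 / 3.126×10⁻⁵ = 65.79 kN, compressive.
σ_{bronze} = P / A = 65790 / 255 = 258 MPa.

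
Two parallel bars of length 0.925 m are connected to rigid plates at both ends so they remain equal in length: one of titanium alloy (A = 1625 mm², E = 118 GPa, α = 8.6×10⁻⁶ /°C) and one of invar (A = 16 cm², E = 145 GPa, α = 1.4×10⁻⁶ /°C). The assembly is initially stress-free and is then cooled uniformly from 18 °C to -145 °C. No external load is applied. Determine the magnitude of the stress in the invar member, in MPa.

The titanium alloy has the larger α, so on cooling it would change length more than the invar if both were free. The rigid plates force a common final length, so the titanium alloy is put into tension and the invar into compression, with equal and opposite forces P (no external load).
Equating the net (thermal + elastic) strains gives |α₁ − α₂|·ΔT = P·[1/(A₁E₁) + 1/(A₂E₂)].
|α₁ − α₂|·ΔT = 7.2×10⁻⁶ × 163 = 0.001174.
1/(A₁E₁) + 1/(A₂E₂) = 1/(1625×118×10³) + 1/(1600×145×10³) = 9.525×10⁻⁹ N⁻¹.
So P = 0.001174 / 9.525×10⁻⁹ = 123.2 kN.
σ_{invar} = P/A₂ = 123200/1600 = 77 MPa, compressive.

σ ≈ 77 MPa (compressive)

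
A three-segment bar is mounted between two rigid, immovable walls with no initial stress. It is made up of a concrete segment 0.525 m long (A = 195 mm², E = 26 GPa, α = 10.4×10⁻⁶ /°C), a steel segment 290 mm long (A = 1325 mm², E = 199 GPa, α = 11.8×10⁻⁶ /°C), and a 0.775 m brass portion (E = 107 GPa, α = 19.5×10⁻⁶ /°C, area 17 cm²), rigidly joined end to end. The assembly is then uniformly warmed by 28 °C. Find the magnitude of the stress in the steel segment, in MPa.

Free thermal expansion of the whole bar: Σ αᵢΔT Lᵢ = 10.4×10⁻⁶×28×525 + 11.8×10⁻⁶×28×290 + 19.5×10⁻⁶×28×775 = 0.6718 mm.
The rigid supports impose zero overall length change; the single axial force P common to all segments must satisfy P Σ Lᵢ/(AᵢEᵢ) = δ_free.
Σ Lᵢ/(AᵢEᵢ) = 525/(195×26×10³) + 290/(1325×199×10³) + 775/(1700×107×10³) = 0.0001089 mm/N.
Hence P = δ_free / Σ(L/AE) = 0.6718/0.0001089 = 6.169 kN (compressive).
σ_{steel} = P / A = 6169 / 1325 = 4.656 MPa.

σ ≈ 4.66 MPa (compressive)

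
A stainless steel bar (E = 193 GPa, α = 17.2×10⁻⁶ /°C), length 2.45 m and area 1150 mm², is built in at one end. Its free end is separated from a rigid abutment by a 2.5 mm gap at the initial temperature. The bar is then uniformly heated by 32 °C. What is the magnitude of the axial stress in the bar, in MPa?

σ ≈ 0 MPa

Free thermal elongation = αΔT L = 17.2×10⁻⁶ × 32 × 2450 = 1.348 mm.
Since δ_free = 1.35 mm is less than the 2.5 mm gap, the bar never touches the wall. No axial force develops.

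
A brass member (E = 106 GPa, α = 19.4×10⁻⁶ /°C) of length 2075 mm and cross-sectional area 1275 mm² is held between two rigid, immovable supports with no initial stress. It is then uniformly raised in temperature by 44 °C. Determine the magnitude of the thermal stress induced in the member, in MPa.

σ ≈ 90.5 MPa (compressive)

The supports are rigid, so the total axial strain is zero. The restrained thermal strain is ε = αΔT = 19.4×10⁻⁶ × 44 = 853.6×10⁻⁶.
The stress required to suppress this strain is σ = Eε = 106×10³ × 853.6×10⁻⁶ = 90.48 MPa, compressive since the member is trying to expand.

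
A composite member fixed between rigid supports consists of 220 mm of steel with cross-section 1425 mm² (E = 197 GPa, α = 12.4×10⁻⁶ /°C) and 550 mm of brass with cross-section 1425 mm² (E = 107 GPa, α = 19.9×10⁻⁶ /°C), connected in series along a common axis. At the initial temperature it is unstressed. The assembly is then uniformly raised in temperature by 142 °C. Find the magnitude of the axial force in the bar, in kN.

P ≈ 442 kN (compressive)

With the walls removed the bar would change length by δ_free = Σ αᵢΔT Lᵢ = 12.4×10⁻⁶×142×220 + 19.9×10⁻⁶×142×550 = 1.942 mm.
The rigid supports impose zero overall length change; the single axial force P common to all segments must satisfy P Σ Lᵢ/(AᵢEᵢ) = δ_free.
The series flexibility is Σ Lᵢ/(AᵢEᵢ) = 220/(1425×197×10³) + 550/(1425×107×10³) = 4.391×10⁻⁶ mm/N.
Hence P = δ_free / Σ(L/AE) = 1.942/4.391×10⁻⁶ = 442.2 kN (compressive).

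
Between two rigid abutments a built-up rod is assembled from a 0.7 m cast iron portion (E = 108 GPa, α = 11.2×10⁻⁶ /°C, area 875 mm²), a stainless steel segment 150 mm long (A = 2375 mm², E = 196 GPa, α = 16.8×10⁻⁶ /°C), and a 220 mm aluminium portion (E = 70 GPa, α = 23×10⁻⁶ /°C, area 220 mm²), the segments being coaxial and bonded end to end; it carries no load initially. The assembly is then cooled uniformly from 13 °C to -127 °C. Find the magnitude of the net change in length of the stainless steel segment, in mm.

|ΔL| ≈ 0.321 mm

With the walls removed the bar would change length by δ_free = Σ αᵢΔT Lᵢ = 11.2×10⁻⁶×140×700 + 16.8×10⁻⁶×140×150 + 23×10⁻⁶×140×220 = 2.159 mm.
The rigid supports impose zero overall length change; the single axial force P common to all segments must satisfy P Σ Lᵢ/(AᵢEᵢ) = δ_free.
Σ Lᵢ/(AᵢEᵢ) = 700/(875×108×10³) + 150/(2375×196×10³) + 220/(220×70×10³) = 2.202×10⁻⁵ mm/N.
So P = 2.159 / 2.202×10⁻⁵ = 98.06 kN, tensile.
For the stainless steel segment, free thermal change = 16.8×10⁻⁶×140×150 = 0.3528 mm and elastic change from P = 98060×150/(2375×196×10³) = 0.0316 mm; these oppose, so the net change is 0.321 mm (segment shortens).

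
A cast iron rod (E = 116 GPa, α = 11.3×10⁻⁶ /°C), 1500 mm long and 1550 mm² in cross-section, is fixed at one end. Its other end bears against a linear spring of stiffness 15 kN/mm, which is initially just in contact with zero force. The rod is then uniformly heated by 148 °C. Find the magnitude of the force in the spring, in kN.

If the spring were absent the rod would lengthen by αΔT L = 11.3×10⁻⁶ × 148 × 1500 = 2.509 mm.
Let P be the compressive force at the spring. The rod shortens elastically by PL/(AE) and the spring compresses by P/k; together these equal δ_free.
P [ L/(AE) + 1/k ] = δ_free → P [ 1500/(1550×116×10³) + 1/(15×10³) ] = 2.509.
P = 2.509 / 7.501×10⁻⁵ = 33440 N.

P ≈ 33.4 kN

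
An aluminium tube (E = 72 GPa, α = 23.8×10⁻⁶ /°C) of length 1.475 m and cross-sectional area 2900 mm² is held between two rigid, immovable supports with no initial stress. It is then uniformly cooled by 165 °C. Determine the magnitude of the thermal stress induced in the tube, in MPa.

With length fixed, the mechanical strain must cancel the thermal strain αΔT = 23.8×10⁻⁶ × 165 = 3927×10⁻⁶.
Hence σ = E·αΔT = 72×10³ × 3927×10⁻⁶ = 282.7 MPa, tensile.

σ ≈ 283 MPa (tensile)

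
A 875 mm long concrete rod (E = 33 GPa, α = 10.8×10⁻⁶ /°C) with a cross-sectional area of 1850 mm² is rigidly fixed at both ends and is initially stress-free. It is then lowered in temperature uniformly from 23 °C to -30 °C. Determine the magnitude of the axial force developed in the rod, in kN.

With zero net strain, σ = E·αΔT = 33 GPa × 10.8×10⁻⁶ × 53 = 18.89 MPa.
P = AEαΔT = 1850 × 33×10³ × 10.8×10⁻⁶ × 53 = 34.95 kN (tensile).

P ≈ 34.9 kN (tensile)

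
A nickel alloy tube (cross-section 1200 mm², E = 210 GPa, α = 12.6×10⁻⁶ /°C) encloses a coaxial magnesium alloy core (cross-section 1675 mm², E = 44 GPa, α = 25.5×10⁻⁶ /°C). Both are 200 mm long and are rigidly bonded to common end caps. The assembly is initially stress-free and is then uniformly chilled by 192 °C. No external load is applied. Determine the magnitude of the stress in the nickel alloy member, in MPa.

σ ≈ 118 MPa (compressive)

Equilibrium of a rigid end plate with no external load gives equal and opposite internal forces ±P in the two members. Since α_{magnesium alloy} > α_{nickel alloy}, cooling drives the magnesium alloy into tension and the nickel alloy into compression.
Setting the final lengths equal and cancelling L: (α₁ − α₂)ΔT = P/(A₁E₁) + P/(A₂E₂).
|α₁ − α₂|·ΔT = 12.9×10⁻⁶ × 192 = 0.002477.
1/(A₁E₁) + 1/(A₂E₂) = 1/(1200×210×10³) + 1/(1675×44×10³) = 1.754×10⁻⁸ N⁻¹.
P = 0.002477 / 1.754×10⁻⁸ = 141200 N = 141.2 kN.
σ_{nickel alloy} = P/A₁ = 141200/1200 = 117.7 MPa, compressive.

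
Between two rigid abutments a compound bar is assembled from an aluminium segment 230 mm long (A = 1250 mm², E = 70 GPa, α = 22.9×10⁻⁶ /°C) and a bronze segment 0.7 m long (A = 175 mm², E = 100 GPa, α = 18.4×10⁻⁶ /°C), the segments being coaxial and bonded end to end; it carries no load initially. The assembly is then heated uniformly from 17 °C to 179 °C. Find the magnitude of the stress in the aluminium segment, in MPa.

With the walls removed the bar would change length by δ_free = Σ αᵢΔT Lᵢ = 22.9×10⁻⁶×162×230 + 18.4×10⁻⁶×162×700 = 2.94 mm.
The rigid supports impose zero overall length change; the single axial force P common to all segments must satisfy P Σ Lᵢ/(AᵢEᵢ) = δ_free.
Σ Lᵢ/(AᵢEᵢ) = 230/(1250×70×10³) + 700/(175×100×10³) = 4.263×10⁻⁵ mm/N.
Hence P = δ_free / Σ(L/AE) = 2.94/4.263×10⁻⁵ = 68.96 kN (compressive).
σ_{aluminium} = P / A = 68960 / 1250 = 55.17 MPa.

σ ≈ 55.2 MPa (compressive)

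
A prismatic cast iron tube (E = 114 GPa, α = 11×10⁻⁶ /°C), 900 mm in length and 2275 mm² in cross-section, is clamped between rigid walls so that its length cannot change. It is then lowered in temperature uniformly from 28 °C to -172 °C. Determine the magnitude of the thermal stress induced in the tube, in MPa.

With length fixed, the mechanical strain must cancel the thermal strain αΔT = 11×10⁻⁶ × 200 = 2200×10⁻⁶.
σ = EαΔT = 114×10³ × 11×10⁻⁶ × 200 = 250.8 MPa (tensile; the tube is trying to contract).

σ ≈ 251 MPa (tensile)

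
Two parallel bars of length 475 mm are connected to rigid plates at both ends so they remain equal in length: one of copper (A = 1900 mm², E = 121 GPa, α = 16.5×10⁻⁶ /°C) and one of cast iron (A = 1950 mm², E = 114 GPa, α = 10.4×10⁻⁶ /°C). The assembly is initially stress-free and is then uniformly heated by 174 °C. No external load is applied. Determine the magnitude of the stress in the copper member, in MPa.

Equilibrium of a rigid end plate with no external load gives equal and opposite internal forces ±P in the two members. Since α_{copper} > α_{cast iron}, heating drives the copper into compression and the cast iron into tension.
Equating the net (thermal + elastic) strains gives |α₁ − α₂|·ΔT = P·[1/(A₁E₁) + 1/(A₂E₂)].
|α₁ − α₂|·ΔT = 6.1×10⁻⁶ × 174 = 0.001061.
1/(A₁E₁) + 1/(A₂E₂) = 1/(1900×121×10³) + 1/(1950×114×10³) = 8.848×10⁻⁹ N⁻¹.
P = 0.001061 / 8.848×10⁻⁹ = 120000 N = 120 kN.
σ_{copper} = P/A₁ = 120000/1900 = 63.14 MPa, compressive.

σ ≈ 63.1 MPa (compressive)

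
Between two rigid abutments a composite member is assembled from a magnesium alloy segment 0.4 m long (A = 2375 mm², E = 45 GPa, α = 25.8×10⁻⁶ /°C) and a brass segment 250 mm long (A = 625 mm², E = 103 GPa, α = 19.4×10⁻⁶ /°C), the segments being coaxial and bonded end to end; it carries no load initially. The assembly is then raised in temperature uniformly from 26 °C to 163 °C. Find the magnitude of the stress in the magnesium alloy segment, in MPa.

σ ≈ 115 MPa (compressive)

With the walls removed the bar would change length by δ_free = Σ αᵢΔT Lᵢ = 25.8×10⁻⁶×137×400 + 19.4×10⁻⁶×137×250 = 2.078 mm.
The walls prevent any net length change, so an axial force P (same in every segment) develops. Compatibility: P · Σ Lᵢ/(AᵢEᵢ) = δ_free.
The series flexibility is Σ Lᵢ/(AᵢEᵢ) = 400/(2375×45×10³) + 250/(625×103×10³) = 7.626×10⁻⁶ mm/N.
P = 2.078 / 7.626×10⁻⁶ = 272500 N = 272.5 kN, compressive.
σ_{magnesium alloy} = P / A = 272500 / 2375 = 114.7 MPa.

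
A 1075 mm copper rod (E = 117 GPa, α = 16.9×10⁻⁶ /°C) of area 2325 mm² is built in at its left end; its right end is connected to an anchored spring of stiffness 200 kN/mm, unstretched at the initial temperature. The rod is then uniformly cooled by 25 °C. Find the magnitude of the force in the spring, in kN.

P ≈ 50.7 kN

If the spring were absent the rod would shorten by αΔT L = 16.9×10⁻⁶ × 25 × 1075 = 0.4542 mm.
With a force P in the spring, the elastic change of the rod is PL/(AE) and that of the spring is P/k; compatibility requires their sum to equal δ_free.
So P = δ_free / [L/(AE) + 1/k] = 0.4542 / [ 1075/(2325×117×10³) + 1/(200×10³) ].
P = 0.4542 / 8.952×10⁻⁶ = 50740 N.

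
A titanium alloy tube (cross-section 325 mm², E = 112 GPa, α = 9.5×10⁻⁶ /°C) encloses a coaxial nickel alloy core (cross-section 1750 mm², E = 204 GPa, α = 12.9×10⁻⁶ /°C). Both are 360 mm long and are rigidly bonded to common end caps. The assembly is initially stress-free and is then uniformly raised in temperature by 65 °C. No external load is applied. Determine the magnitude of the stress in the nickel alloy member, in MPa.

σ ≈ 4.17 MPa (compressive)

The nickel alloy has the larger α, so on heating it would change length more than the titanium alloy if both were free. The rigid plates force a common final length, so the nickel alloy is put into compression and the titanium alloy into tension, with equal and opposite forces P (no external load).
Compatibility of the two members (thermal + elastic change equal): (α₁ − α₂)ΔT = P·[1/(A₁E₁) + 1/(A₂E₂)].
|α₁ − α₂|·ΔT = 3.4×10⁻⁶ × 65 = 0.000221.
1/(A₁E₁) + 1/(A₂E₂) = 1/(325×112×10³) + 1/(1750×204×10³) = 3.027×10⁻⁸ N⁻¹.
P = 0.000221 / 3.027×10⁻⁸ = 7300 N = 7.3 kN.
σ_{nickel alloy} = P/A₂ = 7300/1750 = 4.171 MPa, compressive.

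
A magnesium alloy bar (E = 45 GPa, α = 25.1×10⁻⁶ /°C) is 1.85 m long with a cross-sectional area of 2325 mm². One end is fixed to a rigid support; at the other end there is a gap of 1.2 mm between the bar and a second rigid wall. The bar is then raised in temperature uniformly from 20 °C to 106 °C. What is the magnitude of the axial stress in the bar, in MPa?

Free thermal elongation = αΔT L = 25.1×10⁻⁶ × 86 × 1850 = 3.993 mm.
After closing the 1.2 mm clearance, 3.993 − 1.2 = 2.793 mm of expansion remains to be suppressed by the wall.
That suppressed elongation corresponds to σ = E·Δ/L = 45×10³ × 2.793/1850 = 67.95 MPa.

σ ≈ 67.9 MPa (compressive)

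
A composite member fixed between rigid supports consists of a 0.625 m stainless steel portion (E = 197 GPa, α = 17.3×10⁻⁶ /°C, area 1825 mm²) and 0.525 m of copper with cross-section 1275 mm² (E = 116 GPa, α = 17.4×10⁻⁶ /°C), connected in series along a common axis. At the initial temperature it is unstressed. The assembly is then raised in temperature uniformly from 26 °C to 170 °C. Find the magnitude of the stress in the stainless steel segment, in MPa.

σ ≈ 298 MPa (compressive)

With the walls removed the bar would change length by δ_free = Σ αᵢΔT Lᵢ = 17.3×10⁻⁶×144×625 + 17.4×10⁻⁶×144×525 = 2.872 mm.
The walls prevent any net length change, so an axial force P (same in every segment) develops. Compatibility: P · Σ Lᵢ/(AᵢEᵢ) = δ_free.
The series flexibility is Σ Lᵢ/(AᵢEᵢ) = 625/(1825×197×10³) + 525/(1275×116×10³) = 5.288×10⁻⁶ mm/N.
P = 2.872 / 5.288×10⁻⁶ = 543200 N = 543.2 kN, compressive.
σ_{stainless steel} = P / A = 543200 / 1825 = 297.6 MPa.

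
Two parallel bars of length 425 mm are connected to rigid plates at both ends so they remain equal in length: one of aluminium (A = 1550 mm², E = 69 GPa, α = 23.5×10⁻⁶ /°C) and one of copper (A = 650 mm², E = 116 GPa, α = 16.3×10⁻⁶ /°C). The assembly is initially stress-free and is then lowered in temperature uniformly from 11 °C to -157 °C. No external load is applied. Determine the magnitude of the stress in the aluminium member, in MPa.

σ ≈ 34.5 MPa (tensile)

The aluminium has the larger α, so on cooling it would change length more than the copper if both were free. The rigid plates force a common final length, so the aluminium is put into tension and the copper into compression, with equal and opposite forces P (no external load).
Equating the net (thermal + elastic) strains gives |α₁ − α₂|·ΔT = P·[1/(A₁E₁) + 1/(A₂E₂)].
|α₁ − α₂|·ΔT = 7.2×10⁻⁶ × 168 = 0.00121.
1/(A₁E₁) + 1/(A₂E₂) = 1/(1550×69×10³) + 1/(650×116×10³) = 2.261×10⁻⁸ N⁻¹.
P = 0.00121 / 2.261×10⁻⁸ = 53490 N = 53.49 kN.
σ_{aluminium} = P/A₁ = 53490/1550 = 34.51 MPa, tensile.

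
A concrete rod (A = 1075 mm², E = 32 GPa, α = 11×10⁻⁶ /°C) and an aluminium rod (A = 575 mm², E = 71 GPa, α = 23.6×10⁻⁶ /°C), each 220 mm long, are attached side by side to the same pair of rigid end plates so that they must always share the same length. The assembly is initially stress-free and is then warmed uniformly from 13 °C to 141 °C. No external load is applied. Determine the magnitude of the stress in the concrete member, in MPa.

σ ≈ 28 MPa (tensile)

The aluminium has the larger α, so on heating it would change length more than the concrete if both were free. The rigid plates force a common final length, so the aluminium is put into compression and the concrete into tension, with equal and opposite forces P (no external load).
Equating the net (thermal + elastic) strains gives |α₁ − α₂|·ΔT = P·[1/(A₁E₁) + 1/(A₂E₂)].
|α₁ − α₂|·ΔT = 12.6×10⁻⁶ × 128 = 0.001613.
1/(A₁E₁) + 1/(A₂E₂) = 1/(1075×32×10³) + 1/(575×71×10³) = 5.356×10⁻⁸ N⁻¹.
P = 0.001613 / 5.356×10⁻⁸ = 30110 N = 30.11 kN.
σ_{concrete} = P/A₁ = 30110/1075 = 28.01 MPa, tensile.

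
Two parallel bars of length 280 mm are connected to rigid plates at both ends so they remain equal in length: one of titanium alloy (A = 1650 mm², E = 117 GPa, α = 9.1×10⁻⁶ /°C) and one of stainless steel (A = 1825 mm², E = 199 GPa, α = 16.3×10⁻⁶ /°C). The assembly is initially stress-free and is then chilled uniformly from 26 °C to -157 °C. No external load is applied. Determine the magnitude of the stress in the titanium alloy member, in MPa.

The stainless steel has the larger α, so on cooling it would change length more than the titanium alloy if both were free. The rigid plates force a common final length, so the stainless steel is put into tension and the titanium alloy into compression, with equal and opposite forces P (no external load).
Setting the final lengths equal and cancelling L: (α₁ − α₂)ΔT = P/(A₁E₁) + P/(A₂E₂).
|α₁ − α₂|·ΔT = 7.2×10⁻⁶ × 183 = 0.001318.
1/(A₁E₁) + 1/(A₂E₂) = 1/(1650×117×10³) + 1/(1825×199×10³) = 7.933×10⁻⁹ N⁻¹.
P = 0.001318 / 7.933×10⁻⁹ = 166100 N = 166.1 kN.
σ_{titanium alloy} = P/A₁ = 166100/1650 = 100.7 MPa, compressive.

σ ≈ 101 MPa (compressive)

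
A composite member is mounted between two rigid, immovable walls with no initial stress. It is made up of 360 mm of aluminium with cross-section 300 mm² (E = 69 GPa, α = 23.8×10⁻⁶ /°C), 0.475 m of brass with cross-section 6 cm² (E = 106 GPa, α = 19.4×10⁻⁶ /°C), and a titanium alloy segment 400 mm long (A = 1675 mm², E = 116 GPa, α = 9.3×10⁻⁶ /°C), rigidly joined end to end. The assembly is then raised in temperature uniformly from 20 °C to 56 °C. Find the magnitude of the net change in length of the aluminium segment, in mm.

If the supports were absent, the total length change would be Σ αᵢΔT Lᵢ = 23.8×10⁻⁶×36×360 + 19.4×10⁻⁶×36×475 + 9.3×10⁻⁶×36×400 = 0.7741 mm.
The walls prevent any net length change, so an axial force P (same in every segment) develops. Compatibility: P · Σ Lᵢ/(AᵢEᵢ) = δ_free.
The series flexibility is Σ Lᵢ/(AᵢEᵢ) = 360/(300×69×10³) + 475/(600×106×10³) + 400/(1675×116×10³) = 2.692×10⁻⁵ mm/N.
Hence P = δ_free / Σ(L/AE) = 0.7741/2.692×10⁻⁵ = 28.76 kN (compressive).
For the aluminium segment, free thermal change = 23.8×10⁻⁶×36×360 = 0.3084 mm and elastic change from P = 28760×360/(300×69×10³) = 0.5001 mm; these oppose, so the net change is 0.192 mm (segment shortens).

|ΔL| ≈ 0.192 mm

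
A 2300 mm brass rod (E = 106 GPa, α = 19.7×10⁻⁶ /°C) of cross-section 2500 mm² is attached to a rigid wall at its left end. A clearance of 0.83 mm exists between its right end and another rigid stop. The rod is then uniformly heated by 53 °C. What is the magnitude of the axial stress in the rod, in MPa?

Unrestrained expansion: δ_free = αΔT L = 19.7×10⁻⁶ × 53 × 2300 = 2.401 mm.
After closing the 0.83 mm clearance, 2.401 − 0.83 = 1.571 mm of expansion remains to be suppressed by the wall.
Compatibility: PL/(AE) = 1.571 mm, so σ = P/A = E × (1.571/2300) = 72.42 MPa.

σ ≈ 72.4 MPa (compressive)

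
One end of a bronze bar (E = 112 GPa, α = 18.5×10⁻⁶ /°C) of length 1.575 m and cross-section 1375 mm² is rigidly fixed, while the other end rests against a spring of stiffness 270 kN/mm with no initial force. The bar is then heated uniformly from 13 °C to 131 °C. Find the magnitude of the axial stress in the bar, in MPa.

If the spring were absent the bar would lengthen by αΔT L = 18.5×10⁻⁶ × 118 × 1575 = 3.438 mm.
Let P be the compressive force at the spring. The bar shortens elastically by PL/(AE) and the spring compresses by P/k; together these equal δ_free.
So P = δ_free / [L/(AE) + 1/k] = 3.438 / [ 1575/(1375×112×10³) + 1/(270×10³) ].
P = 3.438 / 1.393×10⁻⁵ = 246800 N.
σ = P/A = 246800/1375 = 179.5 MPa.

σ ≈ 179 MPa (compressive)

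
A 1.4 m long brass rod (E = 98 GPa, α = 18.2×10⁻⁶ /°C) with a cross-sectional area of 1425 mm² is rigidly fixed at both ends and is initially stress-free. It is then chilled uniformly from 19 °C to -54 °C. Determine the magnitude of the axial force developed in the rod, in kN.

Full restraint means ε = 0, so the stress is σ = EαΔT = 98×10³ × 18.2×10⁻⁶ × 73 = 130.2 MPa.
Axial force P = σA = 130.2 × 1425 = 185500 N = 185.5 kN, tensile.

P ≈ 186 kN (tensile)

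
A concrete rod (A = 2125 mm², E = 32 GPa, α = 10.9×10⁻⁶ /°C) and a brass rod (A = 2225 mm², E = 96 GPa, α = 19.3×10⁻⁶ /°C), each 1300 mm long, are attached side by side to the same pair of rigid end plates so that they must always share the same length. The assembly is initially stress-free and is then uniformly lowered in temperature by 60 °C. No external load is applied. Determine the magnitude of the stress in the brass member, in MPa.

The brass has the larger α, so on cooling it would change length more than the concrete if both were free. The rigid plates force a common final length, so the brass is put into tension and the concrete into compression, with equal and opposite forces P (no external load).
Compatibility of the two members (thermal + elastic change equal): (α₁ − α₂)ΔT = P·[1/(A₁E₁) + 1/(A₂E₂)].
|α₁ − α₂|·ΔT = 8.4×10⁻⁶ × 60 = 0.000504.
1/(A₁E₁) + 1/(A₂E₂) = 1/(2125×32×10³) + 1/(2225×96×10³) = 1.939×10⁻⁸ N⁻¹.
P = 0.000504 / 1.939×10⁻⁸ = 26000 N = 26 kN.
σ_{brass} = P/A₂ = 26000/2225 = 11.68 MPa, tensile.

σ ≈ 11.7 MPa (tensile)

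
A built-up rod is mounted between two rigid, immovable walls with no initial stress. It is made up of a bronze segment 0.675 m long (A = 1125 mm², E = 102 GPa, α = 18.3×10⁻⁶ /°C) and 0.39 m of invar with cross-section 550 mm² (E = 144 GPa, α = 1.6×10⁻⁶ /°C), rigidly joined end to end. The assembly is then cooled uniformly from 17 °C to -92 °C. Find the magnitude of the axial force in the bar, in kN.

If the supports were absent, the total length change would be Σ αᵢΔT Lᵢ = 18.3×10⁻⁶×109×675 + 1.6×10⁻⁶×109×390 = 1.414 mm.
Since the ends are fixed, an axial force P builds up, equal in every segment, with P · Σ Lᵢ/(AᵢEᵢ) = δ_free.
Σ Lᵢ/(AᵢEᵢ) = 675/(1125×102×10³) + 390/(550×144×10³) = 1.081×10⁻⁵ mm/N.
So P = 1.414 / 1.081×10⁻⁵ = 130.9 kN, tensile.

P ≈ 131 kN (tensile)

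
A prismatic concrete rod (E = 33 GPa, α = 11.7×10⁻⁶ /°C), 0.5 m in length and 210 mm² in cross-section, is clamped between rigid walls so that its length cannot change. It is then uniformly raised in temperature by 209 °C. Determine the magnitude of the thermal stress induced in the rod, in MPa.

The supports are rigid, so the total axial strain is zero. The restrained thermal strain is ε = αΔT = 11.7×10⁻⁶ × 209 = 2445.3×10⁻⁶.
Hence σ = E·αΔT = 33×10³ × 2445.3×10⁻⁶ = 80.69 MPa, compressive.

σ ≈ 80.7 MPa (compressive)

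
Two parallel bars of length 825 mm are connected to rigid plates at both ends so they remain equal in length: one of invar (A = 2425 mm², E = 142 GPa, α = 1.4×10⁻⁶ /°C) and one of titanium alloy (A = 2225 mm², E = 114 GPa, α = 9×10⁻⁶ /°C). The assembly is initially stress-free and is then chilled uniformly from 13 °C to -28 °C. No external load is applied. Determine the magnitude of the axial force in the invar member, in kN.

P ≈ 45.5 kN (compressive in the invar)

Equilibrium of a rigid end plate with no external load gives equal and opposite internal forces ±P in the two members. Since α_{titanium alloy} > α_{invar}, cooling drives the titanium alloy into tension and the invar into compression.
Compatibility of the two members (thermal + elastic change equal): (α₁ − α₂)ΔT = P·[1/(A₁E₁) + 1/(A₂E₂)].
|α₁ − α₂|·ΔT = 7.6×10⁻⁶ × 41 = 0.0003116.
1/(A₁E₁) + 1/(A₂E₂) = 1/(2425×142×10³) + 1/(2225×114×10³) = 6.846×10⁻⁹ N⁻¹.
P = 0.0003116 / 6.846×10⁻⁹ = 45510 N = 45.51 kN.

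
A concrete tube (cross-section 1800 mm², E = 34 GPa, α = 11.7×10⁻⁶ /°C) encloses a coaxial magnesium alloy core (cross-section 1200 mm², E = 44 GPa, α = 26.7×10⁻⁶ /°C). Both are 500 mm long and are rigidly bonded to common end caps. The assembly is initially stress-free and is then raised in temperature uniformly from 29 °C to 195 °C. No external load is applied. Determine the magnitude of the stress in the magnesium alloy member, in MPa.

σ ≈ 58.8 MPa (compressive)

Equilibrium of a rigid end plate with no external load gives equal and opposite internal forces ±P in the two members. Since α_{magnesium alloy} > α_{concrete}, heating drives the magnesium alloy into compression and the concrete into tension.
Equating the net (thermal + elastic) strains gives |α₁ − α₂|·ΔT = P·[1/(A₁E₁) + 1/(A₂E₂)].
|α₁ − α₂|·ΔT = 15×10⁻⁶ × 166 = 0.00249.
1/(A₁E₁) + 1/(A₂E₂) = 1/(1800×34×10³) + 1/(1200×44×10³) = 3.528×10⁻⁸ N⁻¹.
So P = 0.00249 / 3.528×10⁻⁸ = 70.58 kN.
σ_{magnesium alloy} = P/A₂ = 70580/1200 = 58.82 MPa, compressive.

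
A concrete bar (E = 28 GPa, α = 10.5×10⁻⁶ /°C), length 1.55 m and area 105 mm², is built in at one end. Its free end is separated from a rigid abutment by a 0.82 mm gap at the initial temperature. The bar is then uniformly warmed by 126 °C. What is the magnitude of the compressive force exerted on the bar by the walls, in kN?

Free thermal elongation = αΔT L = 10.5×10⁻⁶ × 126 × 1550 = 2.051 mm.
This exceeds the 0.82 mm gap, so the wall pushes back. The portion of expansion that must be recovered elastically is δ_free − gap = 2.051 − 0.82 = 1.231 mm.
That suppressed elongation corresponds to σ = E·Δ/L = 28×10³ × 1.231/1550 = 22.23 MPa.
Force on the wall = σA = 22.23 × 105 mm² = 2.334 kN.

P ≈ 2.33 kN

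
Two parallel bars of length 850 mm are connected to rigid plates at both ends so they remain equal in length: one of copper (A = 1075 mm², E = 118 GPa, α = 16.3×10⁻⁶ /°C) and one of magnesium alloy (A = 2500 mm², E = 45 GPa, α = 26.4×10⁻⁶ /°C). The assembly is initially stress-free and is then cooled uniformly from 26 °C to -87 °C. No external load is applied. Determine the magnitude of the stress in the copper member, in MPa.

Equilibrium of a rigid end plate with no external load gives equal and opposite internal forces ±P in the two members. Since α_{magnesium alloy} > α_{copper}, cooling drives the magnesium alloy into tension and the copper into compression.
Setting the final lengths equal and cancelling L: (α₁ − α₂)ΔT = P/(A₁E₁) + P/(A₂E₂).
|α₁ − α₂|·ΔT = 10.1×10⁻⁶ × 113 = 0.001141.
1/(A₁E₁) + 1/(A₂E₂) = 1/(1075×118×10³) + 1/(2500×45×10³) = 1.677×10⁻⁸ N⁻¹.
So P = 0.001141 / 1.677×10⁻⁸ = 68.05 kN.
σ_{copper} = P/A₁ = 68050/1075 = 63.3 MPa, compressive.

σ ≈ 63.3 MPa (compressive)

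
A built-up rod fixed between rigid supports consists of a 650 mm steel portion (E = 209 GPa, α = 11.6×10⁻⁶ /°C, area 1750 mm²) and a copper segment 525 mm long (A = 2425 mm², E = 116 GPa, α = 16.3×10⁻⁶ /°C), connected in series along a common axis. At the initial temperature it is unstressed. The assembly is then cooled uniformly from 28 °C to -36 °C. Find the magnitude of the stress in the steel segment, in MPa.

σ ≈ 162 MPa (tensile)

Free thermal contraction of the whole bar: Σ αᵢΔT Lᵢ = 11.6×10⁻⁶×64×650 + 16.3×10⁻⁶×64×525 = 1.03 mm.
Since the ends are fixed, an axial force P builds up, equal in every segment, with P · Σ Lᵢ/(AᵢEᵢ) = δ_free.
Σ Lᵢ/(AᵢEᵢ) = 650/(1750×209×10³) + 525/(2425×116×10³) = 3.644×10⁻⁶ mm/N.
Hence P = δ_free / Σ(L/AE) = 1.03/3.644×10⁻⁶ = 282.8 kN (tensile).
σ_{steel} = P / A = 282800 / 1750 = 161.6 MPa.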